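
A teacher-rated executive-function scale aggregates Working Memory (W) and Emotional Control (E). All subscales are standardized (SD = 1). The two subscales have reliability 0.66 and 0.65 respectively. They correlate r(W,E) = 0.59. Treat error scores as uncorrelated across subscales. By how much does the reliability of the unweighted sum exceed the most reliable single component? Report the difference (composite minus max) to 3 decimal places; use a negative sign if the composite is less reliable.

0.123

Var(sum) = 2 + 1.18 = 3.18; true-score variance = 1.31 + 1.18 = 2.49; composite reliability = 0.7830.
Max component reliability = 0.6600.
Difference = 0.7830 − 0.6600 = 0.123.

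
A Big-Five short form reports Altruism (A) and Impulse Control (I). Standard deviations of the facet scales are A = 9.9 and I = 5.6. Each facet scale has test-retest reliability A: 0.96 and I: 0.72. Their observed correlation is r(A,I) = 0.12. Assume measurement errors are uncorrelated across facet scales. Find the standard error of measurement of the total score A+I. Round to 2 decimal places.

Var(total) = 129.37 + 13.3056 = 142.676.
True-score variance = 116.669 + 13.3056 = 129.974, so reliability = 0.9110.
Error variance = 142.676 − 129.974 = 12.7012; SEM = √12.7012 = 3.56.

3.56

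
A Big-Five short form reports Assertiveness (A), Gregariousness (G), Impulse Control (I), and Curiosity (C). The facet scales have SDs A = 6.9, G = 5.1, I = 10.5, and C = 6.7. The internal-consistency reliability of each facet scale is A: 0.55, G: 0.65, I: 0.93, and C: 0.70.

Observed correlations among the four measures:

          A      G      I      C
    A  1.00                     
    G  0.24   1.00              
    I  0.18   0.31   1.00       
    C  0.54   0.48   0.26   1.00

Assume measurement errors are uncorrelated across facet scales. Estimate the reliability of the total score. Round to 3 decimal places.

Var(A+G+I+C) = 6.9² + 5.1² + 10.5² + 6.7² + 2·[6.9·5.1·0.24 + 6.9·10.5·0.18 + 6.9·6.7·0.54 + 5.1·10.5·0.31 + 5.1·6.7·0.48 + 10.5·6.7·0.26] = 228.76 + 195.488 = 424.248.
With uncorrelated errors the cross-covariances are all true-score covariance, so they carry over unchanged; only the diagonal terms shrink to ρᵢσᵢ².
True-score variance = [6.9²·0.55 + 5.1²·0.65 + 10.5²·0.93 + 6.7²·0.70] + 195.488 = 177.048 + 195.488 = 372.535.
Reliability = 372.535 / 424.248 = 0.878.

0.878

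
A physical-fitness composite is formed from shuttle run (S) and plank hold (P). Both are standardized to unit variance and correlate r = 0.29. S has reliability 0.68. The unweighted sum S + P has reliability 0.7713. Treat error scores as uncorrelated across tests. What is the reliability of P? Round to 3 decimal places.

0.730

Var(S+P) = 2 + 2·0.29 = 2.580.
True-score variance = ρ_S + ρ_P + 2·0.29, so 0.7713 = (0.68 + ρ_P + 0.58) / 2.580.
ρ_P = 0.7713·2.580 − 0.68 − 0.58 = 0.730.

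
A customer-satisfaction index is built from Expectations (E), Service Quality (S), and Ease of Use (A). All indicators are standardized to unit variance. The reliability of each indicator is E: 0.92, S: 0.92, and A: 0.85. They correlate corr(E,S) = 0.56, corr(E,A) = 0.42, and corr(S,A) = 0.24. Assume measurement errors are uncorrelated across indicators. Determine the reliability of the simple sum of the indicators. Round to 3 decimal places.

0.943

Var(E+S+A) = 3 + 2·[0.56 + 0.42 + 0.24] = 3 + 2.44 = 5.44.
With uncorrelated errors the cross-covariances are all true-score covariance, so they carry over unchanged; only the diagonal terms shrink to ρᵢσᵢ².
True-score variance = [0.92 + 0.92 + 0.85] + 2.44 = 2.69 + 2.44 = 5.13.
Reliability = 5.13 / 5.44 = 0.943.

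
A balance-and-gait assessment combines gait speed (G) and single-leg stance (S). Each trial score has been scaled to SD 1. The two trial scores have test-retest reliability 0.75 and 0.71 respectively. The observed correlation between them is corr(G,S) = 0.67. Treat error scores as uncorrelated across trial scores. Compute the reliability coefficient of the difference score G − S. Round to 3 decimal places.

Var(G−S) = 1 + 1 − 2·0.67 = 2 − 1.34 = 0.66.
Under uncorrelated errors the observed covariances equal the true-score covariances, so only the own-variance terms attenuate.
True-score variance = [0.75 + 0.71] − 1.34 = 1.46 − 1.34 = 0.12.
Reliability = 0.12 / 0.66 = 0.182.

0.182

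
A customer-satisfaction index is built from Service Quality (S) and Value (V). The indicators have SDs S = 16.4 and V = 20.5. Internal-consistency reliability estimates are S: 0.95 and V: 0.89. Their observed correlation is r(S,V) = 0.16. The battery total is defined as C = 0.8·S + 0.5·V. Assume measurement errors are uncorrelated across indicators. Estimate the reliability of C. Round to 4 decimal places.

Var(C) = 0.8²·16.4² + 0.5²·20.5² + 2·[0.4·16.4·20.5·0.16] = 277.197 + 43.0336 = 320.231.
With uncorrelated errors the cross-covariances are all true-score covariance, so they carry over unchanged; only the diagonal terms shrink to ρᵢσᵢ².
True-score variance = [0.8²·16.4²·0.95 + 0.5²·20.5²·0.89] + 43.0336 = 257.033 + 43.0336 = 300.067.
Reliability = 300.067 / 320.231 = 0.9370.

0.9370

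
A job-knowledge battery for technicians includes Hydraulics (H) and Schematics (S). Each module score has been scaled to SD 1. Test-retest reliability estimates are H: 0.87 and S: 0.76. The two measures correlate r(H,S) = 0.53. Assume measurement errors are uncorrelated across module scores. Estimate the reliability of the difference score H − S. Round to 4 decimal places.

Var(H−S) = 1 + 1 − 2·0.53 = 2 − 1.06 = 0.94.
Under uncorrelated errors the observed covariances equal the true-score covariances, so only the own-variance terms attenuate.
True-score variance = [0.87 + 0.76] − 1.06 = 1.63 − 1.06 = 0.57.
Reliability = 0.57 / 0.94 = 0.6064.

0.6064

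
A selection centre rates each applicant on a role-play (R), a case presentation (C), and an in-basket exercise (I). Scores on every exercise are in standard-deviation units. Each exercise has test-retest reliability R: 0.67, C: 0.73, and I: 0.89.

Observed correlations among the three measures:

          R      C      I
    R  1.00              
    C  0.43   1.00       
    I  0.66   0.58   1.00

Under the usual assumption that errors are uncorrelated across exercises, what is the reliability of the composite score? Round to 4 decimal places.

Var(R+C+I) = 3 + 2·[0.43 + 0.66 + 0.58] = 3 + 3.34 = 6.34.
With uncorrelated errors the cross-covariances are all true-score covariance, so they carry over unchanged; only the diagonal terms shrink to ρᵢσᵢ².
True-score variance = [0.67 + 0.73 + 0.89] + 3.34 = 2.29 + 3.34 = 5.63.
Reliability = 5.63 / 6.34 = 0.8880.

0.8880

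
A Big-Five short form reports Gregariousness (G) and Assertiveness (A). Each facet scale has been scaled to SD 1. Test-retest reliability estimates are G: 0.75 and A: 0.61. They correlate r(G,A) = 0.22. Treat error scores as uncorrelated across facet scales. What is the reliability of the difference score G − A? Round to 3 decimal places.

0.590

Var(G−A) = 1 + 1 − 2·0.22 = 2 − 0.44 = 1.56.
With uncorrelated errors the cross-covariances are all true-score covariance, so they carry over unchanged; only the diagonal terms shrink to ρᵢσᵢ².
True-score variance = [0.75 + 0.61] − 0.44 = 1.36 − 0.44 = 0.92.
Reliability = 0.92 / 1.56 = 0.590.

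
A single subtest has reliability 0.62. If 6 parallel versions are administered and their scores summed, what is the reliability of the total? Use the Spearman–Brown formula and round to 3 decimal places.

0.907

ρ_k = kρ / (1 + (k−1)ρ) = 6·0.62 / (1 + 5·0.62) = 3.720 / 4.100 = 0.907.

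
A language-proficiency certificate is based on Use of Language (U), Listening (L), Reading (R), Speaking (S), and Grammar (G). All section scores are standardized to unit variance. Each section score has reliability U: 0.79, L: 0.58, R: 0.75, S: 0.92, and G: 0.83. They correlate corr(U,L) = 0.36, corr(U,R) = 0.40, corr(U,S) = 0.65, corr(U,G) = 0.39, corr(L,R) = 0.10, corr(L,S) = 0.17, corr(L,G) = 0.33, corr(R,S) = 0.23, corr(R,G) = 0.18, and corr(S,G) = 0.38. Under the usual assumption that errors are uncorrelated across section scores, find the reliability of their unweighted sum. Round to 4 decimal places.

Var(U+L+R+S+G) = 5 + 2·[0.36 + 0.40 + 0.65 + 0.39 + 0.10 + 0.17 + 0.33 + 0.23 + 0.18 + 0.38] = 5 + 6.38 = 11.38.
Under uncorrelated errors the observed covariances equal the true-score covariances, so only the own-variance terms attenuate.
True-score variance = [0.79 + 0.58 + 0.75 + 0.92 + 0.83] + 6.38 = 3.87 + 6.38 = 10.25.
Reliability = 10.25 / 11.38 = 0.9007.

0.9007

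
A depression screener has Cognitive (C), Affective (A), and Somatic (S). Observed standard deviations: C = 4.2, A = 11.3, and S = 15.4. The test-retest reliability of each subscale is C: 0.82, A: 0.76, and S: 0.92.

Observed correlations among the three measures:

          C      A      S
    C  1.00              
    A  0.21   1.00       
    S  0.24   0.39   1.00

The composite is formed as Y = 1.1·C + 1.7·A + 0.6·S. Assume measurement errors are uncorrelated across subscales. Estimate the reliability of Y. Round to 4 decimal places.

0.8523

Var(Y) = 1.1²·4.2² + 1.7²·11.3² + 0.6²·15.4² + 2·[1.87·4.2·11.3·0.21 + 0.66·4.2·15.4·0.24 + 1.02·11.3·15.4·0.39] = 475.746 + 196.216 = 671.962.
Because errors are independent across components, Cov(Tᵢ,Tⱼ) = Cov(Xᵢ,Xⱼ); the off-diagonal part of the true-score variance is the same as above.
True-score variance = [1.1²·4.2²·0.82 + 1.7²·11.3²·0.76 + 0.6²·15.4²·0.92] + 196.216 = 376.508 + 196.216 = 572.724.
Reliability = 572.724 / 671.962 = 0.8523.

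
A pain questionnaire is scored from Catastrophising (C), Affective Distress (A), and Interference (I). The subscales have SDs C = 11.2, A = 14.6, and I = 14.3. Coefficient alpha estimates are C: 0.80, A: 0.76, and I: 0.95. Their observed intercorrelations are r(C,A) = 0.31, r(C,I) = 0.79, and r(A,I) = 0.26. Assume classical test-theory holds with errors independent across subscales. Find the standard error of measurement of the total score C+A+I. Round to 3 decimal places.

9.299

Var(total) = 543.09 + 463.001 = 1006.09.
True-score variance = 456.619 + 463.001 = 919.62, so reliability = 0.9141.
Error variance = 1006.09 − 919.62 = 86.4709; SEM = √86.4709 = 9.299.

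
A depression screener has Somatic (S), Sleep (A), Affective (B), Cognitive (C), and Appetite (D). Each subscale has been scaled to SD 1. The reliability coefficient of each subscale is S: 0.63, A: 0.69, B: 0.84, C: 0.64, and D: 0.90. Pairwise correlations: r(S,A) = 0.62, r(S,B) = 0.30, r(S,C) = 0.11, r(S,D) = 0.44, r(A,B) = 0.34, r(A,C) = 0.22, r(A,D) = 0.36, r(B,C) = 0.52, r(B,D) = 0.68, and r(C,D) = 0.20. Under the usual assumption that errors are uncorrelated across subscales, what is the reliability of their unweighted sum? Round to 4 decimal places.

0.8967

Var(S+A+B+C+D) = 5 + 2·[0.62 + 0.30 + 0.11 + 0.44 + 0.34 + 0.22 + 0.36 + 0.52 + 0.68 + 0.20] = 5 + 7.58 = 12.58.
With uncorrelated errors the cross-covariances are all true-score covariance, so they carry over unchanged; only the diagonal terms shrink to ρᵢσᵢ².
True-score variance = [0.63 + 0.69 + 0.84 + 0.64 + 0.90] + 7.58 = 3.7 + 7.58 = 11.28.
Reliability = 11.28 / 12.58 = 0.8967.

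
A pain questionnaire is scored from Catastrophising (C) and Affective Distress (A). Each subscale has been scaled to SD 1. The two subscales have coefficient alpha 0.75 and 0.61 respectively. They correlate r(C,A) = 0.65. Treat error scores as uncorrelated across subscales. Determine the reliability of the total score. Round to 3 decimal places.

Var(C+A) = 2 + 2·[0.65] = 2 + 1.3 = 3.3.
With uncorrelated errors the cross-covariances are all true-score covariance, so they carry over unchanged; only the diagonal terms shrink to ρᵢσᵢ².
True-score variance = [0.75 + 0.61] + 1.3 = 1.36 + 1.3 = 2.66.
Reliability = 2.66 / 3.3 = 0.806.

0.806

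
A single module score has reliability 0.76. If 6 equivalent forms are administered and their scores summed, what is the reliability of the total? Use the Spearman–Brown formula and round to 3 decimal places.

0.950

ρ_k = kρ / (1 + (k−1)ρ) = 6·0.76 / (1 + 5·0.76) = 4.560 / 4.800 = 0.950.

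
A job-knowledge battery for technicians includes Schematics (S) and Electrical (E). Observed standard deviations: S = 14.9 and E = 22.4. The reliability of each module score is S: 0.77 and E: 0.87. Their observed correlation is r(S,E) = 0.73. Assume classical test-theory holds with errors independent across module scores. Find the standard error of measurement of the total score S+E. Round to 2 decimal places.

10.78

Var(total) = 723.77 + 487.29 = 1211.06.
True-score variance = 607.479 + 487.29 = 1094.77, so reliability = 0.9040.
Error variance = 1211.06 − 1094.77 = 116.291; SEM = √116.291 = 10.78.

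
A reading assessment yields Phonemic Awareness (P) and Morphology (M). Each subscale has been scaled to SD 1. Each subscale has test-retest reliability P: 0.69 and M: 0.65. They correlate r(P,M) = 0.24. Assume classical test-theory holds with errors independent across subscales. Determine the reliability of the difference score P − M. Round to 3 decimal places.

Var(P−M) = 1 + 1 − 2·0.24 = 2 − 0.48 = 1.52.
Under uncorrelated errors the observed covariances equal the true-score covariances, so only the own-variance terms attenuate.
True-score variance = [0.69 + 0.65] − 0.48 = 1.34 − 0.48 = 0.86.
Reliability = 0.86 / 1.52 = 0.566.

0.566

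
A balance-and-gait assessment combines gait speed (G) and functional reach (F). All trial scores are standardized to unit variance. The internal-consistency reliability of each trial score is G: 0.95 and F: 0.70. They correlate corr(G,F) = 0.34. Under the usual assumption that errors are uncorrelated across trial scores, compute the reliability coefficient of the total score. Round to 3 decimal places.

0.869

Var(G+F) = 2 + 2·[0.34] = 2 + 0.68 = 2.68.
With uncorrelated errors the cross-covariances are all true-score covariance, so they carry over unchanged; only the diagonal terms shrink to ρᵢσᵢ².
True-score variance = [0.95 + 0.70] + 0.68 = 1.65 + 0.68 = 2.33.
Reliability = 2.33 / 2.68 = 0.869.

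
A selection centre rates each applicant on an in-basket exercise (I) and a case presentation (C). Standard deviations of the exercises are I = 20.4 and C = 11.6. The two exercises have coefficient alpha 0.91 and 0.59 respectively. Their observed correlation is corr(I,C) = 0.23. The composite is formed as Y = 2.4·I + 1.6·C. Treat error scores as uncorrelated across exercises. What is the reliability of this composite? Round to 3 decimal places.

0.887

Var(Y) = 2.4²·20.4² + 1.6²·11.6² + 2·[3.84·20.4·11.6·0.23] = 2741.56 + 418.001 = 3159.56.
Under uncorrelated errors the observed covariances equal the true-score covariances, so only the own-variance terms attenuate.
True-score variance = [2.4²·20.4²·0.91 + 1.6²·11.6²·0.59] + 418.001 = 2384.58 + 418.001 = 2802.58.
Reliability = 2802.58 / 3159.56 = 0.887.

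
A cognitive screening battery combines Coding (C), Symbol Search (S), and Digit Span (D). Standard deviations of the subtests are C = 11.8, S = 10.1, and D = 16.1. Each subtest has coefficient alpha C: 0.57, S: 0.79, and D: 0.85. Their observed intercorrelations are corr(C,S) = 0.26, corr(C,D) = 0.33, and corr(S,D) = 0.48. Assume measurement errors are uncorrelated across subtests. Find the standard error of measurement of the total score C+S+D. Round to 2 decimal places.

Var(total) = 500.46 + 343.466 = 843.926.
True-score variance = 380.283 + 343.466 = 723.749, so reliability = 0.8576.
Error variance = 843.926 − 723.749 = 120.177; SEM = √120.177 = 10.96.

10.96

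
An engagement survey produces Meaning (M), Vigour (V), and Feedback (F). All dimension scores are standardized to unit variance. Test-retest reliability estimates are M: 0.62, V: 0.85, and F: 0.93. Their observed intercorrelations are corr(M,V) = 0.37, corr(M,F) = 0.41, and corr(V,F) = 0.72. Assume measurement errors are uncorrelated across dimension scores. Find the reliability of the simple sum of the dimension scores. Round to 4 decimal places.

0.9000

Var(M+V+F) = 3 + 2·[0.37 + 0.41 + 0.72] = 3 + 3 = 6.
With uncorrelated errors the cross-covariances are all true-score covariance, so they carry over unchanged; only the diagonal terms shrink to ρᵢσᵢ².
True-score variance = [0.62 + 0.85 + 0.93] + 3 = 2.4 + 3 = 5.4.
Reliability = 5.4 / 6 = 0.9000.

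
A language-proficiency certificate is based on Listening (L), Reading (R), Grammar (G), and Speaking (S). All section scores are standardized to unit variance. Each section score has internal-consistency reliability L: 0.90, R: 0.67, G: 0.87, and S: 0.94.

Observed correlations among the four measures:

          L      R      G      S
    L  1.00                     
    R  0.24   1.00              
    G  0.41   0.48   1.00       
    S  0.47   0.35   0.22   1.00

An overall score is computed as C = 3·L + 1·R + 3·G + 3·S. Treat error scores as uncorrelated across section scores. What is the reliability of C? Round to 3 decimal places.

Var(C) = 3² + 1 + 3² + 3² + 2·[3·0.24 + 9·0.41 + 9·0.47 + 3·0.48 + 3·0.35 + 9·0.22] = 28 + 26.22 = 54.22.
Because errors are independent across components, Cov(Tᵢ,Tⱼ) = Cov(Xᵢ,Xⱼ); the off-diagonal part of the true-score variance is the same as above.
True-score variance = [3²·0.90 + 0.67 + 3²·0.87 + 3²·0.94] + 26.22 = 25.06 + 26.22 = 51.28.
Reliability = 51.28 / 54.22 = 0.946.

0.946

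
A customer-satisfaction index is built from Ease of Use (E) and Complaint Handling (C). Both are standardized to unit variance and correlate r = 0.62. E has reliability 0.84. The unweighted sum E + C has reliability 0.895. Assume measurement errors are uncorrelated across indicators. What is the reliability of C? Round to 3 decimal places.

0.820

Var(E+C) = 2 + 2·0.62 = 3.240.
True-score variance = ρ_E + ρ_C + 2·0.62, so 0.895 = (0.84 + ρ_C + 1.24) / 3.240.
ρ_C = 0.895·3.240 − 0.84 − 1.24 = 0.820.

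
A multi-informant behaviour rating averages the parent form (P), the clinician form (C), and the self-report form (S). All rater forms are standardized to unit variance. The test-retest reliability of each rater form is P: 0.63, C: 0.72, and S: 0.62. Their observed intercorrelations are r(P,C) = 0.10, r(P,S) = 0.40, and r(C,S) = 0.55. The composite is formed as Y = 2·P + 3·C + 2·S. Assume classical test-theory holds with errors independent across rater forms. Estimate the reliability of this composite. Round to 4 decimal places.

Var(Y) = 2² + 3² + 2² + 2·[6·0.10 + 4·0.40 + 6·0.55] = 17 + 11 = 28.
Under uncorrelated errors the observed covariances equal the true-score covariances, so only the own-variance terms attenuate.
True-score variance = [2²·0.63 + 3²·0.72 + 2²·0.62] + 11 = 11.48 + 11 = 22.48.
Reliability = 22.48 / 28 = 0.8029.

0.8029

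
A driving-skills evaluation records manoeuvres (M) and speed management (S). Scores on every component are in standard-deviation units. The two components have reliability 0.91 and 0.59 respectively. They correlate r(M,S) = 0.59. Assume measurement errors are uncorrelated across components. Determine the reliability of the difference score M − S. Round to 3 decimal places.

Var(M−S) = 1 + 1 − 2·0.59 = 2 − 1.18 = 0.82.
With uncorrelated errors the cross-covariances are all true-score covariance, so they carry over unchanged; only the diagonal terms shrink to ρᵢσᵢ².
True-score variance = [0.91 + 0.59] − 1.18 = 1.5 − 1.18 = 0.32.
Reliability = 0.32 / 0.82 = 0.390.

0.390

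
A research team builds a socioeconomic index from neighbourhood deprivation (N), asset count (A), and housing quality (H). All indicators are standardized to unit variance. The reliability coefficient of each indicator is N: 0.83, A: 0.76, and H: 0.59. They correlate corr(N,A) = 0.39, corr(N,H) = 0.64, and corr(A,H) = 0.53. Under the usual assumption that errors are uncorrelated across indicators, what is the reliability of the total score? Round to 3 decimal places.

0.866

Var(N+A+H) = 3 + 2·[0.39 + 0.64 + 0.53] = 3 + 3.12 = 6.12.
With uncorrelated errors the cross-covariances are all true-score covariance, so they carry over unchanged; only the diagonal terms shrink to ρᵢσᵢ².
True-score variance = [0.83 + 0.76 + 0.59] + 3.12 = 2.18 + 3.12 = 5.3.
Reliability = 5.3 / 6.12 = 0.866.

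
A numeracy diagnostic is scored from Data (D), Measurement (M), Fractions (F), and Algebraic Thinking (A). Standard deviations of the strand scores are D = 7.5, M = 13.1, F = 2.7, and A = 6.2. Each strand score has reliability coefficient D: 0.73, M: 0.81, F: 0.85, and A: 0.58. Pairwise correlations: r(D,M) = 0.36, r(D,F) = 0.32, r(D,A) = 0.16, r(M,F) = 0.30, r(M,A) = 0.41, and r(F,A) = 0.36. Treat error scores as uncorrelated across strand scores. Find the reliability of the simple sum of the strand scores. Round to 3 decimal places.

Var(D+M+F+A) = 7.5² + 13.1² + 2.7² + 6.2² + 2·[7.5·13.1·0.36 + 7.5·2.7·0.32 + 7.5·6.2·0.16 + 13.1·2.7·0.30 + 13.1·6.2·0.41 + 2.7·6.2·0.36] = 273.59 + 198.455 = 472.045.
Because errors are independent across components, Cov(Tᵢ,Tⱼ) = Cov(Xᵢ,Xⱼ); the off-diagonal part of the true-score variance is the same as above.
True-score variance = [7.5²·0.73 + 13.1²·0.81 + 2.7²·0.85 + 6.2²·0.58] + 198.455 = 208.558 + 198.455 = 407.014.
Reliability = 407.014 / 472.045 = 0.862.

0.862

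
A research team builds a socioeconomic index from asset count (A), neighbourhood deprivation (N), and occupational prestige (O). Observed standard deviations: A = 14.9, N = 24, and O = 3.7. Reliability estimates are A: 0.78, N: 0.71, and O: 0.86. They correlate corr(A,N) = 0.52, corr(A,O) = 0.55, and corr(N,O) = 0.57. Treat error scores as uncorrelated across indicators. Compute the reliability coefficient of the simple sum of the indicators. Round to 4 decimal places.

Var(A+N+O) = 14.9² + 24² + 3.7² + 2·[14.9·24·0.52 + 14.9·3.7·0.55 + 24·3.7·0.57] = 811.7 + 533.779 = 1345.48.
Because errors are independent across components, Cov(Tᵢ,Tⱼ) = Cov(Xᵢ,Xⱼ); the off-diagonal part of the true-score variance is the same as above.
True-score variance = [14.9²·0.78 + 24²·0.71 + 3.7²·0.86] + 533.779 = 593.901 + 533.779 = 1127.68.
Reliability = 1127.68 / 1345.48 = 0.8381.

0.8381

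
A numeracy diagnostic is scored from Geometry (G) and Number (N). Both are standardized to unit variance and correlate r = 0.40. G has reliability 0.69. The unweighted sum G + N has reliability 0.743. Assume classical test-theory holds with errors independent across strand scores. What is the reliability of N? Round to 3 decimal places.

Var(G+N) = 2 + 2·0.40 = 2.800.
True-score variance = ρ_G + ρ_N + 2·0.40, so 0.743 = (0.69 + ρ_N + 0.80) / 2.800.
ρ_N = 0.743·2.800 − 0.69 − 0.80 = 0.590.

0.590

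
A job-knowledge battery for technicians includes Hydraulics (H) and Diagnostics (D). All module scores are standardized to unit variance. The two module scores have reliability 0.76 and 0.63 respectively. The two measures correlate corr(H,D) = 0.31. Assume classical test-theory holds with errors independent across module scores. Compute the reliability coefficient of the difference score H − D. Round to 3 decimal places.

Var(H−D) = 1 + 1 − 2·0.31 = 2 − 0.62 = 1.38.
Under uncorrelated errors the observed covariances equal the true-score covariances, so only the own-variance terms attenuate.
True-score variance = [0.76 + 0.63] − 0.62 = 1.39 − 0.62 = 0.77.
Reliability = 0.77 / 1.38 = 0.558.

0.558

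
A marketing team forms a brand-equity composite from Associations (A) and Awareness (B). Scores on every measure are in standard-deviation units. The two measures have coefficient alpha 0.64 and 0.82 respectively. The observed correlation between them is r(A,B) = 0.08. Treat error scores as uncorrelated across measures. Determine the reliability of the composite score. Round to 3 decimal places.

0.750

Var(A+B) = 2 + 2·[0.08] = 2 + 0.16 = 2.16.
With uncorrelated errors the cross-covariances are all true-score covariance, so they carry over unchanged; only the diagonal terms shrink to ρᵢσᵢ².
True-score variance = [0.64 + 0.82] + 0.16 = 1.46 + 0.16 = 1.62.
Reliability = 1.62 / 2.16 = 0.750.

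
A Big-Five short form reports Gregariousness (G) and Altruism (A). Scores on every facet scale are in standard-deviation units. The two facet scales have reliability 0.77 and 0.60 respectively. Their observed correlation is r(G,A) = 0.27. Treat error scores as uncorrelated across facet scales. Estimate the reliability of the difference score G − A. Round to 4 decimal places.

0.5685

Var(G−A) = 1 + 1 − 2·0.27 = 2 − 0.54 = 1.46.
Because errors are independent across components, Cov(Tᵢ,Tⱼ) = Cov(Xᵢ,Xⱼ); the off-diagonal part of the true-score variance is the same as above.
True-score variance = [0.77 + 0.60] − 0.54 = 1.37 − 0.54 = 0.83.
Reliability = 0.83 / 1.46 = 0.5685.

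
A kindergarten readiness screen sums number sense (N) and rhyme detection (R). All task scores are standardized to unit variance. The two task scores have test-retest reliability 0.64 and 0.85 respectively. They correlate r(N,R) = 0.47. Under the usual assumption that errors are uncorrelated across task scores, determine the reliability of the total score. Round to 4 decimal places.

Var(N+R) = 2 + 2·[0.47] = 2 + 0.94 = 2.94.
Under uncorrelated errors the observed covariances equal the true-score covariances, so only the own-variance terms attenuate.
True-score variance = [0.64 + 0.85] + 0.94 = 1.49 + 0.94 = 2.43.
Reliability = 2.43 / 2.94 = 0.8265.

0.8265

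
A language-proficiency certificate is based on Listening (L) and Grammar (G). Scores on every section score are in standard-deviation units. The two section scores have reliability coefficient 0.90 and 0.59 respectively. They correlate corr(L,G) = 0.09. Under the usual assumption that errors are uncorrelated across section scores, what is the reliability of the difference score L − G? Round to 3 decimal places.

0.720

Var(L−G) = 1 + 1 − 2·0.09 = 2 − 0.18 = 1.82.
Because errors are independent across components, Cov(Tᵢ,Tⱼ) = Cov(Xᵢ,Xⱼ); the off-diagonal part of the true-score variance is the same as above.
True-score variance = [0.90 + 0.59] − 0.18 = 1.49 − 0.18 = 1.31.
Reliability = 1.31 / 1.82 = 0.720.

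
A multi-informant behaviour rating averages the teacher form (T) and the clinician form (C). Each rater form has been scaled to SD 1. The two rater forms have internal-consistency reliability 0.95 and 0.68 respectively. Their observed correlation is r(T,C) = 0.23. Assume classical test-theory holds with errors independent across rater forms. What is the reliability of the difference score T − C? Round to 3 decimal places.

0.760

Var(T−C) = 1 + 1 − 2·0.23 = 2 − 0.46 = 1.54.
Because errors are independent across components, Cov(Tᵢ,Tⱼ) = Cov(Xᵢ,Xⱼ); the off-diagonal part of the true-score variance is the same as above.
True-score variance = [0.95 + 0.68] − 0.46 = 1.63 − 0.46 = 1.17.
Reliability = 1.17 / 1.54 = 0.760.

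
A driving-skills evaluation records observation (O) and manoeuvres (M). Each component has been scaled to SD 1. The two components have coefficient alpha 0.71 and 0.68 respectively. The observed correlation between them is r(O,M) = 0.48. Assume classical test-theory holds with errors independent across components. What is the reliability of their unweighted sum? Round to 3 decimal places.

Var(O+M) = 2 + 2·[0.48] = 2 + 0.96 = 2.96.
With uncorrelated errors the cross-covariances are all true-score covariance, so they carry over unchanged; only the diagonal terms shrink to ρᵢσᵢ².
True-score variance = [0.71 + 0.68] + 0.96 = 1.39 + 0.96 = 2.35.
Reliability = 2.35 / 2.96 = 0.794.

0.794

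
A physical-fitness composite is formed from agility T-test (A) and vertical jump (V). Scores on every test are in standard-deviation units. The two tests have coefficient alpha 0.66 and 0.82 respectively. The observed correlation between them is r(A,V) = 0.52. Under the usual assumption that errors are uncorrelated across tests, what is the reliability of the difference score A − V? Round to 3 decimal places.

Var(A−V) = 1 + 1 − 2·0.52 = 2 − 1.04 = 0.96.
With uncorrelated errors the cross-covariances are all true-score covariance, so they carry over unchanged; only the diagonal terms shrink to ρᵢσᵢ².
True-score variance = [0.66 + 0.82] − 1.04 = 1.48 − 1.04 = 0.44.
Reliability = 0.44 / 0.96 = 0.458.

0.458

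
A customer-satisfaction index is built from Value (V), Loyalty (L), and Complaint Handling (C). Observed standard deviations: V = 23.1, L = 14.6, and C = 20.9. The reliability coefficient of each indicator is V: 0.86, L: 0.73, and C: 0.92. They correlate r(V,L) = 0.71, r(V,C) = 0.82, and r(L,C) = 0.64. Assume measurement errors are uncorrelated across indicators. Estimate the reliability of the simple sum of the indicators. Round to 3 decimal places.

0.941

Var(V+L+C) = 23.1² + 14.6² + 20.9² + 2·[23.1·14.6·0.71 + 23.1·20.9·0.82 + 14.6·20.9·0.64] = 1183.58 + 1661.26 = 2844.84.
Under uncorrelated errors the observed covariances equal the true-score covariances, so only the own-variance terms attenuate.
True-score variance = [23.1²·0.86 + 14.6²·0.73 + 20.9²·0.92] + 1661.26 = 1016.38 + 1661.26 = 2677.64.
Reliability = 2677.64 / 2844.84 = 0.941.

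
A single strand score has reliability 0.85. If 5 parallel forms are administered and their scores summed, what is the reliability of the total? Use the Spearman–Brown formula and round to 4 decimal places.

0.9659

ρ_k = kρ / (1 + (k−1)ρ) = 5·0.85 / (1 + 4·0.85) = 4.250 / 4.400 = 0.9659.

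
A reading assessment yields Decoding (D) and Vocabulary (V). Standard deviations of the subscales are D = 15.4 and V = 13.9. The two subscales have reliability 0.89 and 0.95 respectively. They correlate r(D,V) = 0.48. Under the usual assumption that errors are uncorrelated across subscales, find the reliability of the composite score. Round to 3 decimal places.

Var(D+V) = 15.4² + 13.9² + 2·[15.4·13.9·0.48] = 430.37 + 205.498 = 635.868.
With uncorrelated errors the cross-covariances are all true-score covariance, so they carry over unchanged; only the diagonal terms shrink to ρᵢσᵢ².
True-score variance = [15.4²·0.89 + 13.9²·0.95] + 205.498 = 394.622 + 205.498 = 600.12.
Reliability = 600.12 / 635.868 = 0.944.

0.944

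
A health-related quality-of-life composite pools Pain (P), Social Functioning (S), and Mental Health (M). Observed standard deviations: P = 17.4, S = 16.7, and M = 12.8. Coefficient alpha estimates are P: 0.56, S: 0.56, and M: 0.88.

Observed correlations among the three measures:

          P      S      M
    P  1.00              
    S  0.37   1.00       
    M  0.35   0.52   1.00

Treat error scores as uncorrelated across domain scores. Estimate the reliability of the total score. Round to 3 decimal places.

0.794

Var(P+S+M) = 17.4² + 16.7² + 12.8² + 2·[17.4·16.7·0.37 + 17.4·12.8·0.35 + 16.7·12.8·0.52] = 745.49 + 593.244 = 1338.73.
Because errors are independent across components, Cov(Tᵢ,Tⱼ) = Cov(Xᵢ,Xⱼ); the off-diagonal part of the true-score variance is the same as above.
True-score variance = [17.4²·0.56 + 16.7²·0.56 + 12.8²·0.88] + 593.244 = 469.903 + 593.244 = 1063.15.
Reliability = 1063.15 / 1338.73 = 0.794.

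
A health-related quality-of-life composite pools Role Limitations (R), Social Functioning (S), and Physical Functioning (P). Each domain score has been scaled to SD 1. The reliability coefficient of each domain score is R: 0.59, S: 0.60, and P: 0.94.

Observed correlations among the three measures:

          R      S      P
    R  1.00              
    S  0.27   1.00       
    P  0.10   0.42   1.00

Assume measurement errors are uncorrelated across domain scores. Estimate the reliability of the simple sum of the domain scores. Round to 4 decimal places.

Var(R+S+P) = 3 + 2·[0.27 + 0.10 + 0.42] = 3 + 1.58 = 4.58.
With uncorrelated errors the cross-covariances are all true-score covariance, so they carry over unchanged; only the diagonal terms shrink to ρᵢσᵢ².
True-score variance = [0.59 + 0.60 + 0.94] + 1.58 = 2.13 + 1.58 = 3.71.
Reliability = 3.71 / 4.58 = 0.8100.

0.8100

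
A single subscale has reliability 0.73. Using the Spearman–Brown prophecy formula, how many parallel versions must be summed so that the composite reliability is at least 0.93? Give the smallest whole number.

k ≥ ρ*(1−ρ₁)/(ρ₁(1−ρ*)) = 0.93·0.27 / (0.73·0.07) = 4.914.
Smallest integer k = 5.

5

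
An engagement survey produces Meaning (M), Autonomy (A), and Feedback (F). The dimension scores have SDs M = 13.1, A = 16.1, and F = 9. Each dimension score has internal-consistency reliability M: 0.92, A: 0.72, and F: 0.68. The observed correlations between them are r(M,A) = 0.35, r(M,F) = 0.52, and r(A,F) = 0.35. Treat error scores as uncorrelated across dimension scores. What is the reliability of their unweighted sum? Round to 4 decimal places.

Var(M+A+F) = 13.1² + 16.1² + 9² + 2·[13.1·16.1·0.35 + 13.1·9·0.52 + 16.1·9·0.35] = 511.82 + 371.683 = 883.503.
Under uncorrelated errors the observed covariances equal the true-score covariances, so only the own-variance terms attenuate.
True-score variance = [13.1²·0.92 + 16.1²·0.72 + 9²·0.68] + 371.683 = 399.592 + 371.683 = 771.275.
Reliability = 771.275 / 883.503 = 0.8730.

0.8730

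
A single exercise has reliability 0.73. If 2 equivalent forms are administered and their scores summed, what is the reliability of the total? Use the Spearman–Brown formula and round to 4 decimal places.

ρ_k = kρ / (1 + (k−1)ρ) = 2·0.73 / (1 + 1·0.73) = 1.460 / 1.730 = 0.8439.

0.8439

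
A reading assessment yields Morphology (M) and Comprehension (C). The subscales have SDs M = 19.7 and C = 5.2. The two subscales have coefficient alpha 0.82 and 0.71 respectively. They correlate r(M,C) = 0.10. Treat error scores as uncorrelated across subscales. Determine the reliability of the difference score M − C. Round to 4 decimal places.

Var(M−C) = 19.7² + 5.2² − 2·19.7·5.2·0.10 = 415.13 − 20.488 = 394.642.
Because errors are independent across components, Cov(Tᵢ,Tⱼ) = Cov(Xᵢ,Xⱼ); the off-diagonal part of the true-score variance is the same as above.
True-score variance = [19.7²·0.82 + 5.2²·0.71] − 20.488 = 337.432 − 20.488 = 316.944.
Reliability = 316.944 / 394.642 = 0.8031.

0.8031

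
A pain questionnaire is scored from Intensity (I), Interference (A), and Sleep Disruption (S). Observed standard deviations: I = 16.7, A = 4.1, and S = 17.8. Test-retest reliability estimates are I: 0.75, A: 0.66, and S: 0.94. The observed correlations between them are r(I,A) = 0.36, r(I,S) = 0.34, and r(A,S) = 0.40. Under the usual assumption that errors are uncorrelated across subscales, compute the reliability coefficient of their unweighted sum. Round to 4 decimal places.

0.8976

Var(I+A+S) = 16.7² + 4.1² + 17.8² + 2·[16.7·4.1·0.36 + 16.7·17.8·0.34 + 4.1·17.8·0.40] = 612.54 + 309.819 = 922.359.
Because errors are independent across components, Cov(Tᵢ,Tⱼ) = Cov(Xᵢ,Xⱼ); the off-diagonal part of the true-score variance is the same as above.
True-score variance = [16.7²·0.75 + 4.1²·0.66 + 17.8²·0.94] + 309.819 = 518.092 + 309.819 = 827.911.
Reliability = 827.911 / 922.359 = 0.8976.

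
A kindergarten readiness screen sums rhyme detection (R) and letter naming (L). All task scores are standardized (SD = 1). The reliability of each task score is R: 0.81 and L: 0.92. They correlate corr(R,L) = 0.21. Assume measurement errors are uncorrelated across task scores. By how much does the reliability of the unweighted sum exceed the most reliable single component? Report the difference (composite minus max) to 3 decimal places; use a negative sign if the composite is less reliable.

-0.032

Var(sum) = 2 + 0.42 = 2.42; true-score variance = 1.73 + 0.42 = 2.15; composite reliability = 0.8884.
Max component reliability = 0.9200.
Difference = 0.8884 − 0.9200 = -0.032.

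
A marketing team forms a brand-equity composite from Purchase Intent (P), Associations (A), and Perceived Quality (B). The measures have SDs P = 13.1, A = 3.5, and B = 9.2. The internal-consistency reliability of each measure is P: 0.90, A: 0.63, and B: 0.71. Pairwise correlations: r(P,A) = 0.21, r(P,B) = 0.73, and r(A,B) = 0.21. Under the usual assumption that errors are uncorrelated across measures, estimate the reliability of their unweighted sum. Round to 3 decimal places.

Var(P+A+B) = 13.1² + 3.5² + 9.2² + 2·[13.1·3.5·0.21 + 13.1·9.2·0.73 + 3.5·9.2·0.21] = 268.5 + 208.74 = 477.24.
Under uncorrelated errors the observed covariances equal the true-score covariances, so only the own-variance terms attenuate.
True-score variance = [13.1²·0.90 + 3.5²·0.63 + 9.2²·0.71] + 208.74 = 222.261 + 208.74 = 431.001.
Reliability = 431.001 / 477.24 = 0.903.

0.903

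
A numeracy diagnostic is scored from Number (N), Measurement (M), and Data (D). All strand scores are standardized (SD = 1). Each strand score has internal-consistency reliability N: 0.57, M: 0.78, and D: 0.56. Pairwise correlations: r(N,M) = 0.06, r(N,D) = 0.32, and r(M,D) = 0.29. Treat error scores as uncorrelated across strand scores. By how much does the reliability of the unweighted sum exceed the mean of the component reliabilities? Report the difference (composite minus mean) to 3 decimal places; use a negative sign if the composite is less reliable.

0.112

Var(sum) = 3 + 1.34 = 4.34; true-score variance = 1.91 + 1.34 = 3.25; composite reliability = 0.7488.
Mean component reliability = 0.6367.
Difference = 0.7488 − 0.6367 = 0.112.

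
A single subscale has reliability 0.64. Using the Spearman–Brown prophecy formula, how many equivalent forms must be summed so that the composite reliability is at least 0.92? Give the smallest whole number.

k ≥ ρ*(1−ρ₁)/(ρ₁(1−ρ*)) = 0.92·0.36 / (0.64·0.08) = 6.469.
Smallest integer k = 7.

7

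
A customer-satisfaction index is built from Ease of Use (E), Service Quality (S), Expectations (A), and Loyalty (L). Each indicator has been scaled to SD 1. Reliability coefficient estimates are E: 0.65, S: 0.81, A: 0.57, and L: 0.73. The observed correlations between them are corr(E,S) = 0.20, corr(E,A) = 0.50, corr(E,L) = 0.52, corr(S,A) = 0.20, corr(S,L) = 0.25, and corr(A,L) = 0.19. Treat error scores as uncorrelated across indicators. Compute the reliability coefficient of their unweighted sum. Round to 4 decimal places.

Var(E+S+A+L) = 4 + 2·[0.20 + 0.50 + 0.52 + 0.20 + 0.25 + 0.19] = 4 + 3.72 = 7.72.
Because errors are independent across components, Cov(Tᵢ,Tⱼ) = Cov(Xᵢ,Xⱼ); the off-diagonal part of the true-score variance is the same as above.
True-score variance = [0.65 + 0.81 + 0.57 + 0.73] + 3.72 = 2.76 + 3.72 = 6.48.
Reliability = 6.48 / 7.72 = 0.8394.

0.8394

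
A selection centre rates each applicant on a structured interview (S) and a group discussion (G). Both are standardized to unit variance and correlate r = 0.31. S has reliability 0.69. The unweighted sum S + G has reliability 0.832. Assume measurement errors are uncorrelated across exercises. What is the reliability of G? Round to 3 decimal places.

0.870

Var(S+G) = 2 + 2·0.31 = 2.620.
True-score variance = ρ_S + ρ_G + 2·0.31, so 0.832 = (0.69 + ρ_G + 0.62) / 2.620.
ρ_G = 0.832·2.620 − 0.69 − 0.62 = 0.870.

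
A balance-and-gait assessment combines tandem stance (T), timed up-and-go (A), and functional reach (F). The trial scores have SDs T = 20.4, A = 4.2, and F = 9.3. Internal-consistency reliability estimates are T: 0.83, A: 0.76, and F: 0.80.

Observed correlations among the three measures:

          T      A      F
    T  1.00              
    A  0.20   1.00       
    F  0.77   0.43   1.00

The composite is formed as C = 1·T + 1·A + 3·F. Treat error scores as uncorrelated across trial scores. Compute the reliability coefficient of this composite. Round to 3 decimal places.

0.896

Var(C) = 20.4² + 4.2² + 3²·9.3² + 2·[20.4·4.2·0.20 + 3·20.4·9.3·0.77 + 3·4.2·9.3·0.43] = 1212.21 + 1011.55 = 2223.76.
With uncorrelated errors the cross-covariances are all true-score covariance, so they carry over unchanged; only the diagonal terms shrink to ρᵢσᵢ².
True-score variance = [20.4²·0.83 + 4.2²·0.76 + 3²·9.3²·0.80] + 1011.55 = 981.547 + 1011.55 = 1993.1.
Reliability = 1993.1 / 2223.76 = 0.896.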